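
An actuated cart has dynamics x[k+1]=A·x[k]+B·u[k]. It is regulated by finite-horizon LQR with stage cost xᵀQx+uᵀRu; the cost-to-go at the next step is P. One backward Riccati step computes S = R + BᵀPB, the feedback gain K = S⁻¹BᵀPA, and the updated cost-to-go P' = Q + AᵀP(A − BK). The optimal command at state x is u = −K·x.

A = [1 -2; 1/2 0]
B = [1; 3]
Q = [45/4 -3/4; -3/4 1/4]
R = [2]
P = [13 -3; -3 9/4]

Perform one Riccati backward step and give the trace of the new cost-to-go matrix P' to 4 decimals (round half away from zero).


68.3514

BᵀP = [4.0000 3.7500]
S = R + BᵀPB = [2] + [15.2500] = [17.2500]
BᵀPA = [5.8750 -8.0000]
K = S⁻¹·BᵀPA = [0.3406 -0.4638]
A−BK = [0.6594 -1.5362; -0.5217 1.3913]
AᵀP(A−BK) = [8.5616 -20.2754; -20.2754 48.2899]
P' = Q + AᵀP(A−BK) = [19.8116 -21.0254; -21.0254 48.5399]
tr(P') = 68.3514


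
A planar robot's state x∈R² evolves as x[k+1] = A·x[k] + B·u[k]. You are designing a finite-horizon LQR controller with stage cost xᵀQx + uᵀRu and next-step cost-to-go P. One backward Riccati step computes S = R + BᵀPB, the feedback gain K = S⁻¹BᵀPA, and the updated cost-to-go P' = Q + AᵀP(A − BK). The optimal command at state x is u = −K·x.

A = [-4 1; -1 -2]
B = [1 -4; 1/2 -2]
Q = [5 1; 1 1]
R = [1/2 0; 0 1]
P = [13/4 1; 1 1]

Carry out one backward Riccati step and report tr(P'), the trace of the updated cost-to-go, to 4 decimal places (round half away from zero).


10.3643

BᵀP = [3.7500 1.5000; -15.0000 -6.0000]
S = R + BᵀPB = [1/2 0; 0 1] + [4.5000 -18.0000; -18.0000 72.0000] = [5.0000 -18.0000; -18.0000 73.0000]
BᵀPA = [-16.5000 0.7500; 66.0000 -3.0000]
K = S⁻¹·BᵀPA = [-0.4024 0.0183; 0.8049 -0.0366]
A−BK = [-0.3780 0.8354; 0.8110 -2.0823]
AᵀP(A−BK) = [1.2378 -1.2835; -1.2835 3.1265]
P' = Q + AᵀP(A−BK) = [6.2378 -0.2835; -0.2835 4.1265]
tr(P') = 10.3643


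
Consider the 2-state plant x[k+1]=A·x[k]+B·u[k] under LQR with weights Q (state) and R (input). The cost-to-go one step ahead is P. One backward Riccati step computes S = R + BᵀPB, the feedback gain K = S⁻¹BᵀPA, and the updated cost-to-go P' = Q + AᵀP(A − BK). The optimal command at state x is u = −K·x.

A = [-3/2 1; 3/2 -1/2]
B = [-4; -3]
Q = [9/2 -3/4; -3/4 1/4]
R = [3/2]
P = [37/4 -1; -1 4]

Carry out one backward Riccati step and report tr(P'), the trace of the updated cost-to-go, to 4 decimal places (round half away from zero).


35.3218

BᵀP = [-34.0000 -8.0000]
S = R + BᵀPB = [3/2] + [160.0000] = [161.5000]
BᵀPA = [39.0000 -30.0000]
K = S⁻¹·BᵀPA = [0.2415 -0.1858]
A−BK = [-0.5341 0.2570; 2.2245 -1.0573]
AᵀP(A−BK) = [24.8945 -11.8804; -11.8804 5.6772]
P' = Q + AᵀP(A−BK) = [29.3945 -12.6304; -12.6304 5.9272]
tr(P') = 35.3218


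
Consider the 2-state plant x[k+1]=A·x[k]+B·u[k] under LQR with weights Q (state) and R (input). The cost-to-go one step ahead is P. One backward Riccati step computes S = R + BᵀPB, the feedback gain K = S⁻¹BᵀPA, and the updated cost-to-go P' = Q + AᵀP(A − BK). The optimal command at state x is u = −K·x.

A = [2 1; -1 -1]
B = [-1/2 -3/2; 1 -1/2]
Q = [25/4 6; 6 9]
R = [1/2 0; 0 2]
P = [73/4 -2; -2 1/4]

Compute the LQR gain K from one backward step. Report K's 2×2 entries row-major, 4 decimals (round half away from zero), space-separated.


BᵀP = [-11.1250 1.2500; -26.3750 2.8750]
S = R + BᵀPB = [1/2 0; 0 2] + [6.8125 16.0625; 16.0625 38.1250] = [7.3125 16.0625; 16.0625 40.1250]
BᵀPA = [-23.5000 -12.3750; -55.6250 -29.2500]
K = S⁻¹·BᵀPA = [-1.3968 -0.7546; -0.8271 -0.4269]
A−BK = [0.0609 -0.0177; -0.0168 -0.4589]
AᵀP(A−BK) = [2.4157 1.2708; 1.2708 0.6751]
P' = Q + AᵀP(A−BK) = [8.6657 7.2708; 7.2708 9.6751]
tr(P') = 18.3408

-1.3968 -0.7546 -0.8271 -0.4269


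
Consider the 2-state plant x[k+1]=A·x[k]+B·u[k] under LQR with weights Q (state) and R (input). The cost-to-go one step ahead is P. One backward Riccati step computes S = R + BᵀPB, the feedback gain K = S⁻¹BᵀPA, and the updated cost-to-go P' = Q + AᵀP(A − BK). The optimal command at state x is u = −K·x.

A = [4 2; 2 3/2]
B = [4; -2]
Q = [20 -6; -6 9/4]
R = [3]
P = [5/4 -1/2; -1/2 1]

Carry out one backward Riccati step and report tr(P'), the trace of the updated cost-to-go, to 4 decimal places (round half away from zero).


BᵀP = [6.0000 -4.0000]
S = R + BᵀPB = [3] + [32.0000] = [35.0000]
BᵀPA = [16.0000 6.0000]
K = S⁻¹·BᵀPA = [0.4571 0.1714]
A−BK = [2.1714 1.3143; 2.9143 1.8429]
AᵀP(A−BK) = [8.6857 5.2571; 5.2571 3.2214]
P' = Q + AᵀP(A−BK) = [28.6857 -0.7429; -0.7429 5.4714]
tr(P') = 34.1571

34.1571


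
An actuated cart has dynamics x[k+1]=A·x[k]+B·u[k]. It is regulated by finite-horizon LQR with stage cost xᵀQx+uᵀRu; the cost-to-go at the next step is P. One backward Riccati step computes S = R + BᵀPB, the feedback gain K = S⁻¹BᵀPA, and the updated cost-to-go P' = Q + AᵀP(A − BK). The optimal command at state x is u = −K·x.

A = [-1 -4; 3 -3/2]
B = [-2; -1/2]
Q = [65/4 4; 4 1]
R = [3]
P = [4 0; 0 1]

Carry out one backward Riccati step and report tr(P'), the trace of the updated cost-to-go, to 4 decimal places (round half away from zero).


38.5877

BᵀP = [-8.0000 -0.5000]
S = R + BᵀPB = [3] + [16.2500] = [19.2500]
BᵀPA = [6.5000 32.7500]
K = S⁻¹·BᵀPA = [0.3377 1.7013]
A−BK = [-0.3247 -0.5974; 3.1688 -0.6494]
AᵀP(A−BK) = [10.8052 0.4416; 0.4416 10.5325]
P' = Q + AᵀP(A−BK) = [27.0552 4.4416; 4.4416 11.5325]
tr(P') = 38.5877


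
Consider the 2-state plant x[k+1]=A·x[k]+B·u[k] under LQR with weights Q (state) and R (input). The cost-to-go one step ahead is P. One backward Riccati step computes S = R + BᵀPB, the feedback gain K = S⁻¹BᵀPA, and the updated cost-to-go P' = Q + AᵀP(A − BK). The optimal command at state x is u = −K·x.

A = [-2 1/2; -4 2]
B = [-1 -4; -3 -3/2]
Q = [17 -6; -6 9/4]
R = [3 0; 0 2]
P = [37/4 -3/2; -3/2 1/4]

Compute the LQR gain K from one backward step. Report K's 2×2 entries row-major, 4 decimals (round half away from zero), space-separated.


0.0526 -0.0159 0.3475 -0.0441

BᵀP = [-4.7500 0.7500; -34.7500 5.6250]
S = R + BᵀPB = [3 0; 0 2] + [2.5000 17.8750; 17.8750 130.5625] = [5.5000 17.8750; 17.8750 132.5625]
BᵀPA = [6.5000 -0.8750; 47.0000 -6.1250]
K = S⁻¹·BᵀPA = [0.0526 -0.0159; 0.3475 -0.0441]
A−BK = [-0.5576 0.3079; -3.3211 1.8862]
AᵀP(A−BK) = [0.3276 -0.0758; -0.0758 0.0287]
P' = Q + AᵀP(A−BK) = [17.3276 -6.0758; -6.0758 2.2787]
tr(P') = 19.6063


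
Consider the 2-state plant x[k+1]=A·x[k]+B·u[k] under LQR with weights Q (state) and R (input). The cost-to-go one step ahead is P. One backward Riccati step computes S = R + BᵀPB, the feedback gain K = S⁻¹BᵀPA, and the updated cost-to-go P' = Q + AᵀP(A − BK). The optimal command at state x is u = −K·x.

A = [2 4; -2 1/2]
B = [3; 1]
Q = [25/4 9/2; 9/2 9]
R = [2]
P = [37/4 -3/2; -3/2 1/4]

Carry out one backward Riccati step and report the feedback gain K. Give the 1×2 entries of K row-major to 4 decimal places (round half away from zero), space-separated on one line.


BᵀP = [26.2500 -4.2500]
S = R + BᵀPB = [2] + [74.5000] = [76.5000]
BᵀPA = [61.0000 102.8750]
K = S⁻¹·BᵀPA = [0.7974 1.3448]
A−BK = [-0.3922 -0.0343; -2.7974 -0.8448]
AᵀP(A−BK) = [1.3595 2.2190; 2.2190 3.7192]
P' = Q + AᵀP(A−BK) = [7.6095 6.7190; 6.7190 12.7192]
tr(P') = 20.3286

0.7974 1.3448


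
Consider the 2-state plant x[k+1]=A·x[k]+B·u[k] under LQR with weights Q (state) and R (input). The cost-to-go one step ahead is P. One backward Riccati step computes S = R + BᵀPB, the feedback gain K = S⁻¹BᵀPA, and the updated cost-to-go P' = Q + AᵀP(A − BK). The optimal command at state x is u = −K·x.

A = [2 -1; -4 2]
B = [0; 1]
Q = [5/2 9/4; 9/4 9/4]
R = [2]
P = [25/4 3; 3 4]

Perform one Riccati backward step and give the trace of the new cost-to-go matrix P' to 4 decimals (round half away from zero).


BᵀP = [3.0000 4.0000]
S = R + BᵀPB = [2] + [4.0000] = [6.0000]
BᵀPA = [-10.0000 5.0000]
K = S⁻¹·BᵀPA = [-1.6667 0.8333]
A−BK = [2.0000 -1.0000; -2.3333 1.1667]
AᵀP(A−BK) = [24.3333 -12.1667; -12.1667 6.0833]
P' = Q + AᵀP(A−BK) = [26.8333 -9.9167; -9.9167 8.3333]
tr(P') = 35.1667

35.1667


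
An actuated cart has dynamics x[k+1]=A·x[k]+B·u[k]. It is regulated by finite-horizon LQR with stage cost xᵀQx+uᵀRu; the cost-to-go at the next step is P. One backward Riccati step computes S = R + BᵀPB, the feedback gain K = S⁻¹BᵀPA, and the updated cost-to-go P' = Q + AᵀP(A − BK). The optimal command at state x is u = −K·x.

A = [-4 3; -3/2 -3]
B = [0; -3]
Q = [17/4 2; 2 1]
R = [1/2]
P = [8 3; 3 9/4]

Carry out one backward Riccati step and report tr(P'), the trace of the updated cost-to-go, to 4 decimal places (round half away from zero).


BᵀP = [-9.0000 -6.7500]
S = R + BᵀPB = [1/2] + [20.2500] = [20.7500]
BᵀPA = [46.1250 -6.7500]
K = S⁻¹·BᵀPA = [2.2229 -0.3253]
A−BK = [-4.0000 3.0000; 5.1687 -3.9759]
AᵀP(A−BK) = [66.5316 -48.3705; -48.3705 36.0542]
P' = Q + AᵀP(A−BK) = [70.7816 -46.3705; -46.3705 37.0542]
tr(P') = 107.8358

107.8358


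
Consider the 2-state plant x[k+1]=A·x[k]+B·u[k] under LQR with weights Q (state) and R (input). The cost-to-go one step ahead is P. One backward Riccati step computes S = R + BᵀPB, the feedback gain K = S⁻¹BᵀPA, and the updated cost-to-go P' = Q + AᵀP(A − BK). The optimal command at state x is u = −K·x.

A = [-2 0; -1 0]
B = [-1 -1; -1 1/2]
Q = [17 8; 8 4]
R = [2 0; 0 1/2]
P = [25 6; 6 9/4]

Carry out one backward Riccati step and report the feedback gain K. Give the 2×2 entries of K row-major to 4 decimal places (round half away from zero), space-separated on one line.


0.9104 0.0000 1.2166 0.0000

BᵀP = [-31.0000 -8.2500; -22.0000 -4.8750]
S = R + BᵀPB = [2 0; 0 1/2] + [39.2500 26.8750; 26.8750 19.5625] = [41.2500 26.8750; 26.8750 20.0625]
BᵀPA = [70.2500 0.0000; 48.8750 0.0000]
K = S⁻¹·BᵀPA = [0.9104 0.0000; 1.2166 0.0000]
A−BK = [0.1270 0.0000; -0.6979 0.0000]
AᵀP(A−BK) = [2.8332 0.0000; 0.0000 0.0000]
P' = Q + AᵀP(A−BK) = [19.8332 8.0000; 8.0000 4.0000]
tr(P') = 23.8332


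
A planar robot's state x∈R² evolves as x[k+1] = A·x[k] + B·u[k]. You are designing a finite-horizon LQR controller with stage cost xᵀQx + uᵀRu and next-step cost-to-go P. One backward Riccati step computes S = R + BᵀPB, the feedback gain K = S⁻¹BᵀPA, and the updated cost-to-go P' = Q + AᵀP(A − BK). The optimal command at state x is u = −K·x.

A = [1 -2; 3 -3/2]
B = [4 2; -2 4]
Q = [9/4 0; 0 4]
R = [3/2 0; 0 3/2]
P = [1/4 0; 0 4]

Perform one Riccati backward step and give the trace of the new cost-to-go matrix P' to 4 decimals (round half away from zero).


BᵀP = [1.0000 -8.0000; 0.5000 16.0000]
S = R + BᵀPB = [3/2 0; 0 3/2] + [20.0000 -30.0000; -30.0000 65.0000] = [21.5000 -30.0000; -30.0000 66.5000]
BᵀPA = [-23.0000 10.0000; 48.5000 -25.0000]
K = S⁻¹·BᵀPA = [-0.1406 -0.1605; 0.6659 -0.4483]
A−BK = [0.2308 -0.4615; 0.0552 -0.0276]
AᵀP(A−BK) = [0.7203 -0.4467; -0.4467 0.3964]
P' = Q + AᵀP(A−BK) = [2.9703 -0.4467; -0.4467 4.3964]
tr(P') = 7.3667

7.3667


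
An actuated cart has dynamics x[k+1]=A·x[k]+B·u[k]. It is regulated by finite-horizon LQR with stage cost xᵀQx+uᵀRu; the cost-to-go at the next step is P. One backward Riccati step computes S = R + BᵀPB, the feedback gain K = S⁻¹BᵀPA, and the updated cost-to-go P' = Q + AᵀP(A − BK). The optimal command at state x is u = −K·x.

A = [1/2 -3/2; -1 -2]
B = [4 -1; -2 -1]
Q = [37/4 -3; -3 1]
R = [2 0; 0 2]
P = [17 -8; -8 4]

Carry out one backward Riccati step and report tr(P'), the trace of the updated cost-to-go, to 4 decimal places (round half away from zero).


11.4116

BᵀP = [84.0000 -40.0000; -9.0000 4.0000]
S = R + BᵀPB = [2 0; 0 2] + [416.0000 -44.0000; -44.0000 5.0000] = [418.0000 -44.0000; -44.0000 7.0000]
BᵀPA = [82.0000 -46.0000; -8.5000 5.5000]
K = S⁻¹·BᵀPA = [0.2020 -0.0808; 0.0556 0.2778]
A−BK = [-0.2525 -0.8990; -0.5404 -1.8838]
AᵀP(A−BK) = [0.1566 0.2374; 0.2374 1.0051]
P' = Q + AᵀP(A−BK) = [9.4066 -2.7626; -2.7626 2.0051]
tr(P') = 11.4116


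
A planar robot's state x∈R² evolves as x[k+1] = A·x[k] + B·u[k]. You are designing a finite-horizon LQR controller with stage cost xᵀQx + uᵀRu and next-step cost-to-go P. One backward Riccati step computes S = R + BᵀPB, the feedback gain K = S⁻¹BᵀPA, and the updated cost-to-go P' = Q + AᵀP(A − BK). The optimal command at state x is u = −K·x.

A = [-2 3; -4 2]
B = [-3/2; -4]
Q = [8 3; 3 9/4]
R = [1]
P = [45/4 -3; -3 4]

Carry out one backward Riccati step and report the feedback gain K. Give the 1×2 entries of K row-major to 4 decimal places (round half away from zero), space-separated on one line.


BᵀP = [-4.8750 -11.5000]
S = R + BᵀPB = [1] + [53.3125] = [54.3125]
BᵀPA = [55.7500 -37.6250]
K = S⁻¹·BᵀPA = [1.0265 -0.6928]
A−BK = [-0.4603 1.9609; 0.1059 -0.7710]
AᵀP(A−BK) = [3.7745 -12.8792; -12.8792 55.1853]
P' = Q + AᵀP(A−BK) = [11.7745 -9.8792; -9.8792 57.4353]
tr(P') = 69.2097

1.0265 -0.6928


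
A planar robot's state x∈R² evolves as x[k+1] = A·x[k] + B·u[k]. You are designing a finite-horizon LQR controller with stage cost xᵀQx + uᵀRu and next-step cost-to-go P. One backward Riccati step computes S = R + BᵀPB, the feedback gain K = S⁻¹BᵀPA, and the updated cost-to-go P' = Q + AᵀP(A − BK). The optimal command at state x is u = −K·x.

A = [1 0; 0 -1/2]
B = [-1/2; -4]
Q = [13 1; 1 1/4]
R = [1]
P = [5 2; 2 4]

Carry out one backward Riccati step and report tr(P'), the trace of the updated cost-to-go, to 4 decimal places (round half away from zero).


16.7921

BᵀP = [-10.5000 -17.0000]
S = R + BᵀPB = [1] + [73.2500] = [74.2500]
BᵀPA = [-10.5000 8.5000]
K = S⁻¹·BᵀPA = [-0.1414 0.1145]
A−BK = [0.9293 0.0572; -0.5657 -0.0421]
AᵀP(A−BK) = [3.5152 0.2020; 0.2020 0.0269]
P' = Q + AᵀP(A−BK) = [16.5152 1.2020; 1.2020 0.2769]
tr(P') = 16.7921


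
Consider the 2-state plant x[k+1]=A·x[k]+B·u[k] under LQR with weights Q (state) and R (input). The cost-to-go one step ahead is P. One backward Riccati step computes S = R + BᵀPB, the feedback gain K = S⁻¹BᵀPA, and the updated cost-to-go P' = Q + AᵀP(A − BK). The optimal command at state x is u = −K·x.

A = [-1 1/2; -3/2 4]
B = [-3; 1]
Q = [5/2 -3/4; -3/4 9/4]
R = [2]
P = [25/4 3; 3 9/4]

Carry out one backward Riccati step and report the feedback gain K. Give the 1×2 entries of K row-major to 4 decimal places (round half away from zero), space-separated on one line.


BᵀP = [-15.7500 -6.7500]
S = R + BᵀPB = [2] + [40.5000] = [42.5000]
BᵀPA = [25.8750 -34.8750]
K = S⁻¹·BᵀPA = [0.6088 -0.8206]
A−BK = [0.8265 -1.9618; -2.1088 4.8206]
AᵀP(A−BK) = [4.5592 -9.6423; -9.6423 20.9445]
P' = Q + AᵀP(A−BK) = [7.0592 -10.3923; -10.3923 23.1945]
tr(P') = 30.2537

0.6088 -0.8206


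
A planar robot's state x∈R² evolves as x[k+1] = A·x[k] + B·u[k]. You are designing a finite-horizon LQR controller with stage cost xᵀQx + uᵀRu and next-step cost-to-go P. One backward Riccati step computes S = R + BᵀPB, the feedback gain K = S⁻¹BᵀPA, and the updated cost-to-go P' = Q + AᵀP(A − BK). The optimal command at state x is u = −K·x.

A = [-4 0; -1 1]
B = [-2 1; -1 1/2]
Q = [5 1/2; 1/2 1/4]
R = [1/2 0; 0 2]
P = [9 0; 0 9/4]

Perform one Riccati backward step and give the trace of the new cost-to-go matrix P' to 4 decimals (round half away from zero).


11.2386

BᵀP = [-18.0000 -2.2500; 9.0000 1.1250]
S = R + BᵀPB = [1/2 0; 0 2] + [38.2500 -19.1250; -19.1250 9.5625] = [38.7500 -19.1250; -19.1250 11.5625]
BᵀPA = [74.2500 -2.2500; -37.1250 1.1250]
K = S⁻¹·BᵀPA = [1.8048 -0.0547; -0.2256 0.0068]
A−BK = [-0.1648 -0.1162; 0.9176 0.9419]
AᵀP(A−BK) = [3.8694 2.0646; 2.0646 2.1193]
P' = Q + AᵀP(A−BK) = [8.8694 2.5646; 2.5646 2.3693]
tr(P') = 11.2386


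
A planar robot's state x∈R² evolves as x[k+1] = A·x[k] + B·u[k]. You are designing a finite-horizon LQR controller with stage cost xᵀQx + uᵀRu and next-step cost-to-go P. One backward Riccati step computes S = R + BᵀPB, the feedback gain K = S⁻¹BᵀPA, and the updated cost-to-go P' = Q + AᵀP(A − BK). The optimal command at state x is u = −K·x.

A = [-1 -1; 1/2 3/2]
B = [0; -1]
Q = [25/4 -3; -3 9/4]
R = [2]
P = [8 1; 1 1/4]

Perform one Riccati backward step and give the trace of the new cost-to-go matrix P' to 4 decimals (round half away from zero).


BᵀP = [-1.0000 -0.2500]
S = R + BᵀPB = [2] + [0.2500] = [2.2500]
BᵀPA = [0.8750 0.6250]
K = S⁻¹·BᵀPA = [0.3889 0.2778]
A−BK = [-1.0000 -1.0000; 0.8889 1.7778]
AᵀP(A−BK) = [6.7222 5.9444; 5.9444 5.3889]
P' = Q + AᵀP(A−BK) = [12.9722 2.9444; 2.9444 7.6389]
tr(P') = 20.6111

20.6111


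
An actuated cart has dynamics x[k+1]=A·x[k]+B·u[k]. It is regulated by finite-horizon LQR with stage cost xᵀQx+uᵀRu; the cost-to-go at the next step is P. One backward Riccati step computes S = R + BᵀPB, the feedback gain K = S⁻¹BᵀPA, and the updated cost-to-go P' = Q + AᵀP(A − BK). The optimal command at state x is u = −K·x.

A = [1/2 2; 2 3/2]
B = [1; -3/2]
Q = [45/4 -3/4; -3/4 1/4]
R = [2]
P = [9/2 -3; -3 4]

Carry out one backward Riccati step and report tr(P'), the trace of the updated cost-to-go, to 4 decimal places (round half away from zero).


23.3597

BᵀP = [9.0000 -9.0000]
S = R + BᵀPB = [2] + [22.5000] = [24.5000]
BᵀPA = [-13.5000 4.5000]
K = S⁻¹·BᵀPA = [-0.5510 0.1837]
A−BK = [1.0510 1.8163; 1.1735 1.7755]
AᵀP(A−BK) = [3.6862 4.7296; 4.7296 8.1735]
P' = Q + AᵀP(A−BK) = [14.9362 3.9796; 3.9796 8.4235]
tr(P') = 23.3597


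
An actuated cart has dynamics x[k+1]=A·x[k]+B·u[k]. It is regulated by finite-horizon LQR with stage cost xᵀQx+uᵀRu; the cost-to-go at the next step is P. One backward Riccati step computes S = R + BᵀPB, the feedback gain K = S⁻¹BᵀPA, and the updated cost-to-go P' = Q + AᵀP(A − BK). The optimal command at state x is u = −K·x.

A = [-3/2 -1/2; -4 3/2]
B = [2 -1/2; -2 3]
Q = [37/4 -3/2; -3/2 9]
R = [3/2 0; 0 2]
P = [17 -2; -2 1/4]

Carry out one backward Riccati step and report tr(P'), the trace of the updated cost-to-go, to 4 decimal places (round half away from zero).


19.0416

BᵀP = [38.0000 -4.5000; -14.5000 1.7500]
S = R + BᵀPB = [3/2 0; 0 2] + [85.0000 -32.5000; -32.5000 12.5000] = [86.5000 -32.5000; -32.5000 14.5000]
BᵀPA = [-39.0000 -25.7500; 14.7500 9.8750]
K = S⁻¹·BᵀPA = [-0.4350 -0.2648; 0.0423 0.0874]
A−BK = [-0.6089 0.0734; -4.9968 0.7080]
AᵀP(A−BK) = [0.6621 0.1317; 0.1317 0.1295]
P' = Q + AᵀP(A−BK) = [9.9121 -1.3683; -1.3683 9.1295]
tr(P') = 19.0416


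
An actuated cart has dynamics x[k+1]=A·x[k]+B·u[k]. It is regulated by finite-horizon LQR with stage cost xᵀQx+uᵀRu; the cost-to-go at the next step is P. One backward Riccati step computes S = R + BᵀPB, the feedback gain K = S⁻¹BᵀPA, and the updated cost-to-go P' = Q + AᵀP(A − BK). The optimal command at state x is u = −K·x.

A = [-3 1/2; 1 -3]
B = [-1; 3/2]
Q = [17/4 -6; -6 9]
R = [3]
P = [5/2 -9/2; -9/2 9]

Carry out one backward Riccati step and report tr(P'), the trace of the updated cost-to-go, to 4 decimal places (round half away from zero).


25.9845

BᵀP = [-9.2500 18.0000]
S = R + BᵀPB = [3] + [36.2500] = [39.2500]
BᵀPA = [45.7500 -58.6250]
K = S⁻¹·BᵀPA = [1.1656 -1.4936]
A−BK = [-1.8344 -0.9936; -0.7484 -0.7596]
AᵀP(A−BK) = [5.1736 -5.1664; -5.1664 7.5609]
P' = Q + AᵀP(A−BK) = [9.4236 -11.1664; -11.1664 16.5609]
tr(P') = 25.9845


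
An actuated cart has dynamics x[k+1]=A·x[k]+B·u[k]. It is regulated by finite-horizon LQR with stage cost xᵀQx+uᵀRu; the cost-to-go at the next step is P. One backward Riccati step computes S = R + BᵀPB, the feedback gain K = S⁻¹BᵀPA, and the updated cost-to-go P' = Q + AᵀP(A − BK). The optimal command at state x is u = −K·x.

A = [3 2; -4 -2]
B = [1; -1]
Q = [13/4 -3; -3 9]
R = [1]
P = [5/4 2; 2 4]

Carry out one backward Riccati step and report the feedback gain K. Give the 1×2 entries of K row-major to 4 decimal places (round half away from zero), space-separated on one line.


2.5556 1.1111

BᵀP = [-0.7500 -2.0000]
S = R + BᵀPB = [1] + [1.2500] = [2.2500]
BᵀPA = [5.7500 2.5000]
K = S⁻¹·BᵀPA = [2.5556 1.1111]
A−BK = [0.4444 0.8889; -1.4444 -0.8889]
AᵀP(A−BK) = [12.5556 5.1111; 5.1111 2.2222]
P' = Q + AᵀP(A−BK) = [15.8056 2.1111; 2.1111 11.2222]
tr(P') = 27.0278


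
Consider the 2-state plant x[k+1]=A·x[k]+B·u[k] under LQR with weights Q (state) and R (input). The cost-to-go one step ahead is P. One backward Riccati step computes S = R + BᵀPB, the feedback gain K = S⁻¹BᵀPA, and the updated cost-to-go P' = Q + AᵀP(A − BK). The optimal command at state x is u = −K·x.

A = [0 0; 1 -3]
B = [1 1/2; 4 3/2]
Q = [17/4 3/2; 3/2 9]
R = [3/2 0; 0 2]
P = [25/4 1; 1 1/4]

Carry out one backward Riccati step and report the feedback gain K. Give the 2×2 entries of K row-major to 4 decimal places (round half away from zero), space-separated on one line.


BᵀP = [10.2500 2.0000; 4.6250 0.8750]
S = R + BᵀPB = [3/2 0; 0 2] + [18.2500 8.1250; 8.1250 3.6250] = [19.7500 8.1250; 8.1250 5.6250]
BᵀPA = [2.0000 -6.0000; 0.8750 -2.6250]
K = S⁻¹·BᵀPA = [0.0919 -0.2756; 0.0229 -0.0686]
A−BK = [-0.1033 0.3099; 0.5983 -1.7948]
AᵀP(A−BK) = [0.0463 -0.1388; -0.1388 0.4165]
P' = Q + AᵀP(A−BK) = [4.2963 1.3612; 1.3612 9.4165]
tr(P') = 13.7127

0.0919 -0.2756 0.0229 -0.0686


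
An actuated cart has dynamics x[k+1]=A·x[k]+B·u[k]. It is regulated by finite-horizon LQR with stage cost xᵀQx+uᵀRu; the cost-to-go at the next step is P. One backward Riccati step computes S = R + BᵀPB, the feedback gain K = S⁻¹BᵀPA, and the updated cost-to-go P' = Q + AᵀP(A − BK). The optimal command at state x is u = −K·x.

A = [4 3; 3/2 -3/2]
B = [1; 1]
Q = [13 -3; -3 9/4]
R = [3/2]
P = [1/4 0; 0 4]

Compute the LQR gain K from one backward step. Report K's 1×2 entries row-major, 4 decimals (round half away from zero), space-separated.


BᵀP = [0.2500 4.0000]
S = R + BᵀPB = [3/2] + [4.2500] = [5.7500]
BᵀPA = [7.0000 -5.2500]
K = S⁻¹·BᵀPA = [1.2174 -0.9130]
A−BK = [2.7826 3.9130; 0.2826 -0.5870]
AᵀP(A−BK) = [4.4783 0.3913; 0.3913 6.4565]
P' = Q + AᵀP(A−BK) = [17.4783 -2.6087; -2.6087 8.7065]
tr(P') = 26.1848

1.2174 -0.9130


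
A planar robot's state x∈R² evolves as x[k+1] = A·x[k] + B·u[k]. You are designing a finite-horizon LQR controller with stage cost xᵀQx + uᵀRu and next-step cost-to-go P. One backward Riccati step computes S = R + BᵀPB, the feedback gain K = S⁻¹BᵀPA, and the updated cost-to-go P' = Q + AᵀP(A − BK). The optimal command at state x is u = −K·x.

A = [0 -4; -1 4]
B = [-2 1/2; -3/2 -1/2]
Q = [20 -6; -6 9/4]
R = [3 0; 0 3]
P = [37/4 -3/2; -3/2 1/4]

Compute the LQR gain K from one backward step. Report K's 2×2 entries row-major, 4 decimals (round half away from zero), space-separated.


-0.0750 2.1726 0.0273 -0.7341

BᵀP = [-16.2500 2.6250; 5.3750 -0.8750]
S = R + BᵀPB = [3 0; 0 3] + [28.5625 -9.4375; -9.4375 3.1250] = [31.5625 -9.4375; -9.4375 6.1250]
BᵀPA = [-2.6250 75.5000; 0.8750 -25.0000]
K = S⁻¹·BᵀPA = [-0.0750 2.1726; 0.0273 -0.7341]
A−BK = [-0.1637 0.7122; -1.0989 6.8918]
AᵀP(A−BK) = [0.0292 -0.6547; -0.6547 17.6180]
P' = Q + AᵀP(A−BK) = [20.0292 -6.6547; -6.6547 19.8680]
tr(P') = 39.8973


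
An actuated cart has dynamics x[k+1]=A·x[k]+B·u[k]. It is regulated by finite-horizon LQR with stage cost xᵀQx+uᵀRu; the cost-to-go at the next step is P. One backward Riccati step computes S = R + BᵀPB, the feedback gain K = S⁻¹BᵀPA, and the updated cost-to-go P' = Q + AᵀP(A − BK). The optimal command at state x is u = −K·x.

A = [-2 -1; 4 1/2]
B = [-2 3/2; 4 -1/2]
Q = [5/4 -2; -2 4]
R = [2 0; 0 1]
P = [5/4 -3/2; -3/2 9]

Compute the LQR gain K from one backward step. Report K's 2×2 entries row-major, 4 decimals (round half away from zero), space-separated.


BᵀP = [-8.5000 39.0000; 2.6250 -6.7500]
S = R + BᵀPB = [2 0; 0 1] + [173.0000 -32.2500; -32.2500 7.3125] = [175.0000 -32.2500; -32.2500 8.3125]
BᵀPA = [173.0000 28.0000; -32.2500 -6.0000]
K = S⁻¹·BᵀPA = [0.9599 0.0947; -0.1556 -0.3545]
A−BK = [0.1532 -0.2789; 0.0826 -0.0559]
AᵀP(A−BK) = [1.9198 0.1893; 0.1893 0.2222]
P' = Q + AᵀP(A−BK) = [3.1698 -1.8107; -1.8107 4.2222]
tr(P') = 7.3920

0.9599 0.0947 -0.1556 -0.3545


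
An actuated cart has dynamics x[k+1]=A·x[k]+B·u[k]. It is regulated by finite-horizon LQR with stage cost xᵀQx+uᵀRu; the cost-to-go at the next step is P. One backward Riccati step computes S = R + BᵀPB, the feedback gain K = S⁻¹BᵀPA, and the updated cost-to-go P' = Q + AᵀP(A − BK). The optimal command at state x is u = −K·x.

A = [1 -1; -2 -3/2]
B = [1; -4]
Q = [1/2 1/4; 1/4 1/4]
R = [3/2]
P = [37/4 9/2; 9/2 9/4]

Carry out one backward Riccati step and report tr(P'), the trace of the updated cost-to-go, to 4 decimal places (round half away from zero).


6.4578

BᵀP = [-8.7500 -4.5000]
S = R + BᵀPB = [3/2] + [9.2500] = [10.7500]
BᵀPA = [0.2500 15.5000]
K = S⁻¹·BᵀPA = [0.0233 1.4419]
A−BK = [0.9767 -2.4419; -1.9070 4.2674]
AᵀP(A−BK) = [0.2442 -0.6105; -0.6105 5.4637]
P' = Q + AᵀP(A−BK) = [0.7442 -0.3605; -0.3605 5.7137]
tr(P') = 6.4578


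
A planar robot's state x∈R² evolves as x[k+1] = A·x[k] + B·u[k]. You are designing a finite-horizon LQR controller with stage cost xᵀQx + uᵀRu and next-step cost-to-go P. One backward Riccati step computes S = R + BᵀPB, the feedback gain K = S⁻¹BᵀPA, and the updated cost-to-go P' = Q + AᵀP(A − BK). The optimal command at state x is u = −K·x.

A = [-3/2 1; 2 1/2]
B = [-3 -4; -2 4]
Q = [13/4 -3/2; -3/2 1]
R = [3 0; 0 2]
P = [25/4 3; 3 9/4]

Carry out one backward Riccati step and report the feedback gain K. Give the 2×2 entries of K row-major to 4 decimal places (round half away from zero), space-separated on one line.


BᵀP = [-24.7500 -13.5000; -13.0000 -3.0000]
S = R + BᵀPB = [3 0; 0 2] + [101.2500 45.0000; 45.0000 40.0000] = [104.2500 45.0000; 45.0000 42.0000]
BᵀPA = [10.1250 -31.5000; 13.5000 -14.5000]
K = S⁻¹·BᵀPA = [-0.0774 -0.2849; 0.4044 -0.0400]
A−BK = [-0.1147 -0.0147; 0.2275 0.0902]
AᵀP(A−BK) = [0.3872 0.0495; 0.0495 0.2584]
P' = Q + AᵀP(A−BK) = [3.6372 -1.4505; -1.4505 1.2584]
tr(P') = 4.8956

-0.0774 -0.2849 0.4044 -0.0400


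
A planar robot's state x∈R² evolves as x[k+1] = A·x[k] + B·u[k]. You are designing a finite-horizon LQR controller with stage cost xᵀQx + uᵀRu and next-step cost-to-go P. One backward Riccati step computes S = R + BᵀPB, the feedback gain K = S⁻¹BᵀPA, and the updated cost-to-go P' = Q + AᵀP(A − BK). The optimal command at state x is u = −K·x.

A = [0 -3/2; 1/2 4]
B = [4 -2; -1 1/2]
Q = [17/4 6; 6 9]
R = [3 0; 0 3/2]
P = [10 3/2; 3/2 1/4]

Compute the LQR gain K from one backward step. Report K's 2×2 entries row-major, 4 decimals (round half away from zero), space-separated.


0.0128 -0.1542 -0.0128 0.1542

BᵀP = [38.5000 5.7500; -19.2500 -2.8750]
S = R + BᵀPB = [3 0; 0 3/2] + [148.2500 -74.1250; -74.1250 37.0625] = [151.2500 -74.1250; -74.1250 38.5625]
BᵀPA = [2.8750 -34.7500; -1.4375 17.3750]
K = S⁻¹·BᵀPA = [0.0128 -0.1542; -0.0128 0.1542]
A−BK = [-0.0765 -0.5749; 0.5191 3.7687]
AᵀP(A−BK) = [0.0075 0.0399; 0.0399 0.4630]
P' = Q + AᵀP(A−BK) = [4.2575 6.0399; 6.0399 9.4630]
tr(P') = 13.7205


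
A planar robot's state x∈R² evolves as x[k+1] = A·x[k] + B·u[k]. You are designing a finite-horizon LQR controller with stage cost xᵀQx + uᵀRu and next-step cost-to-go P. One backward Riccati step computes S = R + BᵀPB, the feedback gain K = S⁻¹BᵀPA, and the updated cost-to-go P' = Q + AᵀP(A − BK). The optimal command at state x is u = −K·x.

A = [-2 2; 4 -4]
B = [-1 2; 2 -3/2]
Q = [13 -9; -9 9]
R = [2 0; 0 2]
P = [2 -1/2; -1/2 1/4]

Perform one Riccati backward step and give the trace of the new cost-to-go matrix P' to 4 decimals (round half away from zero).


26.7819

BᵀP = [-3.0000 1.0000; 4.7500 -1.3750]
S = R + BᵀPB = [2 0; 0 2] + [5.0000 -7.5000; -7.5000 11.5625] = [7.0000 -7.5000; -7.5000 13.5625]
BᵀPA = [10.0000 -10.0000; -15.0000 15.0000]
K = S⁻¹·BᵀPA = [0.5977 -0.5977; -0.7754 0.7754]
A−BK = [0.1486 -0.1486; 1.6414 -1.6414]
AᵀP(A−BK) = [2.3910 -2.3910; -2.3910 2.3910]
P' = Q + AᵀP(A−BK) = [15.3910 -11.3910; -11.3910 11.3910]
tr(P') = 26.7819


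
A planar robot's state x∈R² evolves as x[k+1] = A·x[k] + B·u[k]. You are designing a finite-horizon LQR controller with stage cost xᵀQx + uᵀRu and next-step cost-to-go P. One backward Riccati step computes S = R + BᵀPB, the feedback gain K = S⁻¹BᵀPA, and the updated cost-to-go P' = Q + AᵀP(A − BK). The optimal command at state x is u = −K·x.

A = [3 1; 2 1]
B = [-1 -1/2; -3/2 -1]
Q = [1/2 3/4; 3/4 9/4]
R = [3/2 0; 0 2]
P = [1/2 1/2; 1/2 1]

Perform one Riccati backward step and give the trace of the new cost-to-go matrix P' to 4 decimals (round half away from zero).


BᵀP = [-1.2500 -2.0000; -0.7500 -1.2500]
S = R + BᵀPB = [3/2 0; 0 2] + [4.2500 2.6250; 2.6250 1.6250] = [5.7500 2.6250; 2.6250 3.6250]
BᵀPA = [-7.7500 -3.2500; -4.7500 -2.0000]
K = S⁻¹·BᵀPA = [-1.1198 -0.4681; -0.4994 -0.2128]
A−BK = [1.6305 0.4255; -0.1792 0.0851]
AᵀP(A−BK) = [3.4490 1.3617; 1.3617 0.5532]
P' = Q + AᵀP(A−BK) = [3.9490 2.1117; 2.1117 2.8032]
tr(P') = 6.7522

6.7522


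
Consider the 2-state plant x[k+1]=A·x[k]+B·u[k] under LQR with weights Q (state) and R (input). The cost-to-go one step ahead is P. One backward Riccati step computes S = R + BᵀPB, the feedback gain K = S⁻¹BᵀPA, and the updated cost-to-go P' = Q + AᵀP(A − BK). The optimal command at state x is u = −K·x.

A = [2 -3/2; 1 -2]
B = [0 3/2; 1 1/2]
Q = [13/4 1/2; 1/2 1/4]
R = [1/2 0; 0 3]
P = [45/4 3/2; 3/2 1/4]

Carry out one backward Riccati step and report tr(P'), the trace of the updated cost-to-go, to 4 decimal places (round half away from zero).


BᵀP = [1.5000 0.2500; 17.6250 2.3750]
S = R + BᵀPB = [1/2 0; 0 3] + [0.2500 2.3750; 2.3750 27.6250] = [0.7500 2.3750; 2.3750 30.6250]
BᵀPA = [3.2500 -2.7500; 37.6250 -31.1875]
K = S⁻¹·BᵀPA = [0.5870 -0.5857; 1.1830 -0.9729]
A−BK = [0.2254 -0.0406; -0.1785 -0.9279]
AᵀP(A−BK) = [4.8300 -3.9894; -3.9894 3.3581]
P' = Q + AᵀP(A−BK) = [8.0800 -3.4894; -3.4894 3.6081]
tr(P') = 11.6881

11.6881


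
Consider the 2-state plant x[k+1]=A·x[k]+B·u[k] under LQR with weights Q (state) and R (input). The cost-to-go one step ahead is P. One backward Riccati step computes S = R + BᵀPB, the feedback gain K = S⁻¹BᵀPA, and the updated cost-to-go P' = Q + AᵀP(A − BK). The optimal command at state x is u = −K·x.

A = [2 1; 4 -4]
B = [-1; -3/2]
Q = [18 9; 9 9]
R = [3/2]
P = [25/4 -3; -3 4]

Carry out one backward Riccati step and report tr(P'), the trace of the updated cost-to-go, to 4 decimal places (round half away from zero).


117.6935

BᵀP = [-1.7500 -3.0000]
S = R + BᵀPB = [3/2] + [6.2500] = [7.7500]
BᵀPA = [-15.5000 10.2500]
K = S⁻¹·BᵀPA = [-2.0000 1.3226]
A−BK = [0.0000 2.3226; 1.0000 -2.0161]
AᵀP(A−BK) = [10.0000 -19.0000; -19.0000 80.6935]
P' = Q + AᵀP(A−BK) = [28.0000 -10.0000; -10.0000 89.6935]
tr(P') = 117.6935


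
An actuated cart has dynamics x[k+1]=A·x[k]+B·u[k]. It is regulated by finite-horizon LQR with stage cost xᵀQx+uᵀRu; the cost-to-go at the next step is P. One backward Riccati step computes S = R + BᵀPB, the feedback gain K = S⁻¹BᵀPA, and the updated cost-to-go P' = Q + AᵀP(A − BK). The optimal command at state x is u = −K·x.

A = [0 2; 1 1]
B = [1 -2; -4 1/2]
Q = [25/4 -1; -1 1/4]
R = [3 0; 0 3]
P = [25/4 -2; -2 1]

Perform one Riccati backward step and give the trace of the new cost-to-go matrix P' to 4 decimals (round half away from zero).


8.9027

BᵀP = [14.2500 -6.0000; -13.5000 4.5000]
S = R + BᵀPB = [3 0; 0 3] + [38.2500 -31.5000; -31.5000 29.2500] = [41.2500 -31.5000; -31.5000 32.2500]
BᵀPA = [-6.0000 22.5000; 4.5000 -22.5000]
K = S⁻¹·BᵀPA = [-0.1531 0.0499; -0.0100 -0.6489]
A−BK = [0.1331 0.6522; 0.3927 1.5241]
AᵀP(A−BK) = [0.1265 0.2196; 0.2196 2.2762]
P' = Q + AᵀP(A−BK) = [6.3765 -0.7804; -0.7804 2.5262]
tr(P') = 8.9027


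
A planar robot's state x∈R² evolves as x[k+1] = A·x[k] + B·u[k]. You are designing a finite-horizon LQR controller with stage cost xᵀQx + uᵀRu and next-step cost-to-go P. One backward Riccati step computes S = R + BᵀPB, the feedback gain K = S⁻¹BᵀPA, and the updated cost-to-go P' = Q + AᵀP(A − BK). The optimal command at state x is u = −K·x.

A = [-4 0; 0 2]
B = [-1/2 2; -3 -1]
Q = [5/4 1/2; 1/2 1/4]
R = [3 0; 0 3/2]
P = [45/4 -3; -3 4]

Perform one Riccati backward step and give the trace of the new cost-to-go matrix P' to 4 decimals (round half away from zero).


8.4404

BᵀP = [3.3750 -10.5000; 25.5000 -10.0000]
S = R + BᵀPB = [3 0; 0 3/2] + [29.8125 17.2500; 17.2500 61.0000] = [32.8125 17.2500; 17.2500 62.5000]
BᵀPA = [-13.5000 -21.0000; -102.0000 -20.0000]
K = S⁻¹·BᵀPA = [0.5223 -0.5518; -1.7762 -0.1677]
A−BK = [-0.1865 0.0595; -0.2092 0.1768]
AᵀP(A−BK) = [5.8829 -0.5544; -0.5544 1.0575]
P' = Q + AᵀP(A−BK) = [7.1329 -0.0544; -0.0544 1.3075]
tr(P') = 8.4404


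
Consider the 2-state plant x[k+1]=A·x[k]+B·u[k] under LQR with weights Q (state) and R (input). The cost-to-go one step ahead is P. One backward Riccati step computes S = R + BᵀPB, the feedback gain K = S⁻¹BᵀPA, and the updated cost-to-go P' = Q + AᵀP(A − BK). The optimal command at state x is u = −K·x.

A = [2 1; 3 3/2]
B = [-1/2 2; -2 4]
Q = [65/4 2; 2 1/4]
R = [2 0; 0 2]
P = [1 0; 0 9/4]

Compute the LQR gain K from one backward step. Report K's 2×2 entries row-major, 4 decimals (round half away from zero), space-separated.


BᵀP = [-0.5000 -4.5000; 2.0000 9.0000]
S = R + BᵀPB = [2 0; 0 2] + [9.2500 -19.0000; -19.0000 40.0000] = [11.2500 -19.0000; -19.0000 42.0000]
BᵀPA = [-14.5000 -7.2500; 31.0000 15.5000]
K = S⁻¹·BᵀPA = [-0.1794 -0.0897; 0.6570 0.3285]
A−BK = [0.5964 0.2982; 0.0135 0.0067]
AᵀP(A−BK) = [1.2836 0.6418; 0.6418 0.3209]
P' = Q + AᵀP(A−BK) = [17.5336 2.6418; 2.6418 0.5709]
tr(P') = 18.1045

-0.1794 -0.0897 0.6570 0.3285


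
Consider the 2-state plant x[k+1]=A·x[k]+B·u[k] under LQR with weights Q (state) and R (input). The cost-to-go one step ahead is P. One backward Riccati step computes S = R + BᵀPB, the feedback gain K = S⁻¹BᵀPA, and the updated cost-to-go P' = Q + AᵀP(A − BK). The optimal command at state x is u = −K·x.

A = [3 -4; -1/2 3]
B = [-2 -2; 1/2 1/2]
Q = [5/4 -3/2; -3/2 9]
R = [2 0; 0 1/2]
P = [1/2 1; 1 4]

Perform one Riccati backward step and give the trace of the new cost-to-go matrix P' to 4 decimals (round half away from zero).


28.2857

BᵀP = [-0.5000 0.0000; -0.5000 0.0000]
S = R + BᵀPB = [2 0; 0 1/2] + [1.0000 1.0000; 1.0000 1.0000] = [3.0000 1.0000; 1.0000 1.5000]
BᵀPA = [-1.5000 2.0000; -1.5000 2.0000]
K = S⁻¹·BᵀPA = [-0.2143 0.2857; -0.8571 1.1429]
A−BK = [0.8571 -1.1429; 0.0357 2.2857]
AᵀP(A−BK) = [0.8929 1.1429; 1.1429 17.1429]
P' = Q + AᵀP(A−BK) = [2.1429 -0.3571; -0.3571 26.1429]
tr(P') = 28.2857


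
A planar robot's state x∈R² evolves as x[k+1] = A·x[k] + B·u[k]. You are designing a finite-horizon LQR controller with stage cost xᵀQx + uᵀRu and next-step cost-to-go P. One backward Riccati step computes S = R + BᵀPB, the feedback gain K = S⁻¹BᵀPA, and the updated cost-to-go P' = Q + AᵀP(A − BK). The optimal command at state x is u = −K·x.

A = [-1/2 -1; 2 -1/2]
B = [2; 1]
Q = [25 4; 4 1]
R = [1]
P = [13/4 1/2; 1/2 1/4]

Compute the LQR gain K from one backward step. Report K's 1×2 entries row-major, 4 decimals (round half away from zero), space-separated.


-0.0615 -0.4692

BᵀP = [7.0000 1.2500]
S = R + BᵀPB = [1] + [15.2500] = [16.2500]
BᵀPA = [-1.0000 -7.6250]
K = S⁻¹·BᵀPA = [-0.0615 -0.4692]
A−BK = [-0.3769 -0.0615; 2.0615 -0.0308]
AᵀP(A−BK) = [0.7510 0.0308; 0.0308 0.2346]
P' = Q + AᵀP(A−BK) = [25.7510 4.0308; 4.0308 1.2346]
tr(P') = 26.9856


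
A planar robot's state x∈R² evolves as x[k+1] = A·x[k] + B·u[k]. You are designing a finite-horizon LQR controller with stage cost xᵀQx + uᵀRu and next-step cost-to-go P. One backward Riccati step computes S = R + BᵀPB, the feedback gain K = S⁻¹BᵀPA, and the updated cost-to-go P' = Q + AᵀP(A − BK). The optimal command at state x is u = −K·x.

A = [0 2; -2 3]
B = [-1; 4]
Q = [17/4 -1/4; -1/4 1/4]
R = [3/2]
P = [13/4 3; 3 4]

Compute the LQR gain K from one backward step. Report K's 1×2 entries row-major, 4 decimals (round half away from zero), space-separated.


-0.5810 1.2626

BᵀP = [8.7500 13.0000]
S = R + BᵀPB = [3/2] + [43.2500] = [44.7500]
BᵀPA = [-26.0000 56.5000]
K = S⁻¹·BᵀPA = [-0.5810 1.2626]
A−BK = [-0.5810 3.2626; 0.3240 -2.0503]
AᵀP(A−BK) = [0.8939 -3.1732; -3.1732 13.6648]
P' = Q + AᵀP(A−BK) = [5.1439 -3.4232; -3.4232 13.9148]
tr(P') = 19.0587


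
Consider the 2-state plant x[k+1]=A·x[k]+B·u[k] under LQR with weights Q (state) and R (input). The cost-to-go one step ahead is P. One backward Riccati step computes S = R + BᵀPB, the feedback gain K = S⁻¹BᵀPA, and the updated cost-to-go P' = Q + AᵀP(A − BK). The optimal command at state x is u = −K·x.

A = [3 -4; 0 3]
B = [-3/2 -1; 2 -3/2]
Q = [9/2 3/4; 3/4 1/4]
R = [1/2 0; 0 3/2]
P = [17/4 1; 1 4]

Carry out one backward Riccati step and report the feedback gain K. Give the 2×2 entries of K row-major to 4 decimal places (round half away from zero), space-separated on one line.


BᵀP = [-4.3750 6.5000; -5.7500 -7.0000]
S = R + BᵀPB = [1/2 0; 0 3/2] + [19.5625 -5.3750; -5.3750 16.2500] = [20.0625 -5.3750; -5.3750 17.7500]
BᵀPA = [-13.1250 37.0000; -17.2500 2.0000]
K = S⁻¹·BᵀPA = [-0.9953 2.0399; -1.2732 0.7304]
A−BK = [0.2338 -0.2097; 0.0808 0.0158]
AᵀP(A−BK) = [3.2232 -2.6267; -2.6267 3.0622]
P' = Q + AᵀP(A−BK) = [7.7232 -1.8767; -1.8767 3.3122]
tr(P') = 11.0354

-0.9953 2.0399 -1.2732 0.7304


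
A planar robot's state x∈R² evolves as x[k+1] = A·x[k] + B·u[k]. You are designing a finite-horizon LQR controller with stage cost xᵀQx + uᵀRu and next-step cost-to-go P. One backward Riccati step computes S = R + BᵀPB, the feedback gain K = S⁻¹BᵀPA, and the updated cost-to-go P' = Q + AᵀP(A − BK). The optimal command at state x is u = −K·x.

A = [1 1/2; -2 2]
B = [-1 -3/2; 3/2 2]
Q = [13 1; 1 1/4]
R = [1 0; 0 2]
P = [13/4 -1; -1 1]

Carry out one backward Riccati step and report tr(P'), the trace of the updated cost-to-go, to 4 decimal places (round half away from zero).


16.0353

BᵀP = [-4.7500 2.5000; -6.8750 3.5000]
S = R + BᵀPB = [1 0; 0 2] + [8.5000 12.1250; 12.1250 17.3125] = [9.5000 12.1250; 12.1250 19.3125]
BᵀPA = [-9.7500 2.6250; -13.8750 3.5625]
K = S⁻¹·BᵀPA = [-0.5504 0.2057; -0.3729 0.0553]
A−BK = [-0.1097 0.7887; -0.4286 1.5808]
AᵀP(A−BK) = [0.7098 -0.6018; -0.6018 2.0754]
P' = Q + AᵀP(A−BK) = [13.7098 0.3982; 0.3982 2.3254]
tr(P') = 16.0353


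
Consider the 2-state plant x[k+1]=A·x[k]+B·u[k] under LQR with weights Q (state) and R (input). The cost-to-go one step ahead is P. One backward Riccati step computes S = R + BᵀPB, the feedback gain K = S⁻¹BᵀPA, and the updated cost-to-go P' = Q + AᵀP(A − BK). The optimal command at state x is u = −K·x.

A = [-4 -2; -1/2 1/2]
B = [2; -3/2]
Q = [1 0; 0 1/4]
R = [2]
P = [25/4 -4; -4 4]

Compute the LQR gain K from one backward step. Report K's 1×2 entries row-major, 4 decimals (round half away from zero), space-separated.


-1.1167 -0.7333

BᵀP = [18.5000 -14.0000]
S = R + BᵀPB = [2] + [58.0000] = [60.0000]
BᵀPA = [-67.0000 -44.0000]
K = S⁻¹·BᵀPA = [-1.1167 -0.7333]
A−BK = [-1.7667 -0.5333; -2.1750 -0.6000]
AᵀP(A−BK) = [10.1833 3.8667; 3.8667 1.7333]
P' = Q + AᵀP(A−BK) = [11.1833 3.8667; 3.8667 1.9833]
tr(P') = 13.1667


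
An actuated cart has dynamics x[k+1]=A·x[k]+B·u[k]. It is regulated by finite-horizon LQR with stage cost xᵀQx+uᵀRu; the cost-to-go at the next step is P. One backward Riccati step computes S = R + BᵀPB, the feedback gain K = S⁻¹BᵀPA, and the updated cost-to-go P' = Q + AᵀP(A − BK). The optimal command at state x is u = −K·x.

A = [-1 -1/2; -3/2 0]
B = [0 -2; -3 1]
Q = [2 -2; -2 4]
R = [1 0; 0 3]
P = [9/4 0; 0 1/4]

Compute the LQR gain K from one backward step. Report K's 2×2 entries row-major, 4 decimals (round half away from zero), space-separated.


BᵀP = [0.0000 -0.7500; -4.5000 0.2500]
S = R + BᵀPB = [1 0; 0 3] + [2.2500 -0.7500; -0.7500 9.2500] = [3.2500 -0.7500; -0.7500 12.2500]
BᵀPA = [1.1250 0.0000; 4.1250 2.2500]
K = S⁻¹·BᵀPA = [0.4299 0.0430; 0.3631 0.1863]
A−BK = [-0.2739 -0.1274; -0.5732 -0.0573]
AᵀP(A−BK) = [0.8312 0.3081; 0.3081 0.1433]
P' = Q + AᵀP(A−BK) = [2.8312 -1.6919; -1.6919 4.1433]
tr(P') = 6.9745

0.4299 0.0430 0.3631 0.1863
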